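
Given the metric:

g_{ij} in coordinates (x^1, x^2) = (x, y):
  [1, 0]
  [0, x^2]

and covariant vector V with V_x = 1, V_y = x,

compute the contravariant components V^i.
Inverse metric (diagonal): g^{xx} = 1, g^{yy} = 1/x^2
V^i = g^{ij} V_j:
V^x = (1)(1) + (0)(x) = 1
V^y = (0)(1) + (1/x^2)(x) = 1/x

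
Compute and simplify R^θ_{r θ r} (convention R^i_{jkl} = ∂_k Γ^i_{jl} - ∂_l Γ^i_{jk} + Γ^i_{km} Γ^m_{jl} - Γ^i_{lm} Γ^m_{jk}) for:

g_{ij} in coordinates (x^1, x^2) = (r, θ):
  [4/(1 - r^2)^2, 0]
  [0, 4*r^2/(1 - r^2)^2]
Non-zero Christoffel symbols (Γ^k_{ij} = Γ^k_{ji}):
Γ^r_{r r} = 2*r/(1 - r^2)
Γ^r_{θ θ} = (r^3 + r)/(r^2 - 1)
Γ^θ_{r θ} = (-r^2 - 1)/(r^3 - r)
R^θ_{r θ r} = ∂_θ Γ^θ_{r r} - ∂_r Γ^θ_{r θ} + Γ^θ_{θ m} Γ^m_{r r} - Γ^θ_{r m} Γ^m_{r θ}
  = (0) - ((r^4 + 4*r^2 - 1)/(r^3 - r)^2) + (2*(r^2 + 1)/(r^2 - 1)^2) - ((r^2 + 1)^2/(r^3 - r)^2) = -4/(r^2 - 1)^2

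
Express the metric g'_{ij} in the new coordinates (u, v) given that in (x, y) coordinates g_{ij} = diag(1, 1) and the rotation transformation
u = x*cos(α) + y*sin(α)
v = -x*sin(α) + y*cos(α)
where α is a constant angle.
Invert the transformation: x = u*cos(α) - v*sin(α), y = u*sin(α) + v*cos(α)
g'_{ij} = (∂x^k/∂x'^i)(∂x^l/∂x'^j) g_{kl}; with g_{kl} = δ_{kl} this is Σ_k (∂x^k/∂x'^i)(∂x^k/∂x'^j).
Jacobian: ∂x/∂u = cos(α), ∂x/∂v = -sin(α), ∂y/∂u = sin(α), ∂y/∂v = cos(α)
g'_{uu} = (cos(α))(cos(α)) + (sin(α))(sin(α)) = 1
g'_{uv} = (cos(α))(-sin(α)) + (sin(α))(cos(α)) = 0
g'_{vv} = (-sin(α))(-sin(α)) + (cos(α))(cos(α)) = 1
g'_{ij} = diag(1, 1)
The Euclidean metric is invariant under rotations.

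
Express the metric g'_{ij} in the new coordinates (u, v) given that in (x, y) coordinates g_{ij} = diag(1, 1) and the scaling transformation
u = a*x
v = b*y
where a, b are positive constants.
Invert the transformation: x = u/a, y = v/b
g'_{ij} = (∂x^k/∂x'^i)(∂x^l/∂x'^j) g_{kl}; with g_{kl} = δ_{kl} this is Σ_k (∂x^k/∂x'^i)(∂x^k/∂x'^j).
Jacobian: ∂x/∂u = 1/a, ∂x/∂v = 0, ∂y/∂u = 0, ∂y/∂v = 1/b
g'_{uu} = (1/a)(1/a) + (0)(0) = 1/a^2
g'_{uv} = (1/a)(0) + (0)(1/b) = 0
g'_{vv} = (0)(0) + (1/b)(1/b) = 1/b^2
g'_{ij} = diag(1/a^2, 1/b^2)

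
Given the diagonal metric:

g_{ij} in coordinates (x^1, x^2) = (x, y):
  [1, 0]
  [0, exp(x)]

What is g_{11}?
With x^1 = x, x^2 = y, g_{11} = g_{xx} is the row-1, column-1 entry of the matrix.
g_{11} = 1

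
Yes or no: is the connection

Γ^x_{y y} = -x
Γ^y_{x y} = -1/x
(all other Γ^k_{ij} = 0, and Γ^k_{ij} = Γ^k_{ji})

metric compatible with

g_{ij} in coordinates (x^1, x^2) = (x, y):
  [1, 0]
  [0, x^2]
Using ∇_k g_{ij} = ∂_k g_{ij} - Γ^m_{ki} g_{mj} - Γ^m_{kj} g_{im}:
∇_y g_{xy} = (0) - (-x) - (-x) = 2*x ≠ 0
So the connection is not metric compatible (it is not the Levi-Civita connection).
No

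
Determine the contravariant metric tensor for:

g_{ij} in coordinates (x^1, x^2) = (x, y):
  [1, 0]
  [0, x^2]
The metric is diagonal, so g^{ij} is diagonal with entries 1/g_{ii}: diag(1, 1/(x^2)).
g^{ij}:
  [1, 0]
  [0, 1/x^2]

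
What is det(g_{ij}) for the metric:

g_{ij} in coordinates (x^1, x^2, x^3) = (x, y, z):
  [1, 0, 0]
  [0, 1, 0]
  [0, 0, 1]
Diagonal metric: det(g) = g_{11}·g_{22}·g_{33}
= (1)·(1)·(1)
det(g) = 1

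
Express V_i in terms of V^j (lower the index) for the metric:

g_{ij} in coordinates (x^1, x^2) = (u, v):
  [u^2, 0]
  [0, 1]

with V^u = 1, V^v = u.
V_i = g_{ij} V^j:
V_u = (u^2)(1) + (0)(u) = u^2
V_v = (0)(1) + (1)(u) = u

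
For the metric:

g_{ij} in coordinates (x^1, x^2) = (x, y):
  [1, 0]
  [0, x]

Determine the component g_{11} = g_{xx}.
With x^1 = x, x^2 = y, g_{11} = g_{xx} is the row-1, column-1 entry of the matrix.
g_{11} = 1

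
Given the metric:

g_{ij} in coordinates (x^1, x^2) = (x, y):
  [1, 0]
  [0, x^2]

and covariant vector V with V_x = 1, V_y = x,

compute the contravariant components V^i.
Inverse metric (diagonal): g^{xx} = 1, g^{yy} = 1/x^2
V^i = g^{ij} V_j:
V^x = (1)(1) + (0)(x) = 1
V^y = (0)(1) + (1/x^2)(x) = 1/x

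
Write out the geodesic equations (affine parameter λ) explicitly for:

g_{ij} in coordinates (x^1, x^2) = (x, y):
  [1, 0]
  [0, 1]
Geodesic equation: d^2x^k/dλ^2 + Γ^k_{ij} (dx^i/dλ)(dx^j/dλ) = 0.
All Christoffel symbols vanish, so the geodesics are straight lines:
d^2x/dλ^2 = 0
d^2y/dλ^2 = 0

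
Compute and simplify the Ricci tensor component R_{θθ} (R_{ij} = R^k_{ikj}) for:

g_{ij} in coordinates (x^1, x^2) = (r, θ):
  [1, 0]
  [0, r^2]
Non-zero Christoffel symbols (Γ^k_{ij} = Γ^k_{ji}):
Γ^r_{θ θ} = -r
Γ^θ_{r θ} = 1/r
R^r_{θ r θ} = ∂_r Γ^r_{θ θ} - ∂_θ Γ^r_{θ r} + Γ^r_{r m} Γ^m_{θ θ} - Γ^r_{θ m} Γ^m_{θ r}
  = (-1) - (0) + (0) - (-1) = 0
R^θ_{θ θ θ} = 0 (a repeated index in an antisymmetric pair)
R_{θθ} = R^r_{θ r θ} + R^θ_{θ θ θ} = (0) + (0) = 0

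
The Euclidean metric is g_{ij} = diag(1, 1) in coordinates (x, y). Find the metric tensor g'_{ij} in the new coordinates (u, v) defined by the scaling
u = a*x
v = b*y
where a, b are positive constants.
Invert the transformation: x = u/a, y = v/b
g'_{ij} = (∂x^k/∂x'^i)(∂x^l/∂x'^j) g_{kl}; with g_{kl} = δ_{kl} this is Σ_k (∂x^k/∂x'^i)(∂x^k/∂x'^j).
Jacobian: ∂x/∂u = 1/a, ∂x/∂v = 0, ∂y/∂u = 0, ∂y/∂v = 1/b
g'_{uu} = (1/a)(1/a) + (0)(0) = 1/a^2
g'_{uv} = (1/a)(0) + (0)(1/b) = 0
g'_{vv} = (0)(0) + (1/b)(1/b) = 1/b^2
g'_{ij} = diag(1/a^2, 1/b^2)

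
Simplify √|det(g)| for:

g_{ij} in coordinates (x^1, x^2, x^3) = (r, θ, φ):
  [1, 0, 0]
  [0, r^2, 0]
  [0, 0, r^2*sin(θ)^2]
det(g) = r^4*sin(θ)^2
√|det(g)| = r^2*sin(θ) (taking 0 < θ < π so that |sin(θ)| = sin(θ))
Volume element: dV = r^2*sin(θ) dr dθ dφ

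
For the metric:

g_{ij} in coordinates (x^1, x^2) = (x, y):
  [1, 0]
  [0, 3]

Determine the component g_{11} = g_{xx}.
With x^1 = x, x^2 = y, g_{11} = g_{xx} is the row-1, column-1 entry of the matrix.
g_{11} = 1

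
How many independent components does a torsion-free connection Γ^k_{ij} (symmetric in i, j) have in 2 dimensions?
Γ^k_{ij} has n choices for the upper index and n(n+1)/2 independent symmetric lower index pairs.
Total = 2 × 2×3/2 = 2 × 3 = 6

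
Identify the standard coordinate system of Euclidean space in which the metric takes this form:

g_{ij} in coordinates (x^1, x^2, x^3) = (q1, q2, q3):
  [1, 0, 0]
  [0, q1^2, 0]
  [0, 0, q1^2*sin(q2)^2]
The line element ds^2 = dq1^2 + q1^2 dq2^2 + q1^2 sin(q2)^2 dq3^2 is dr^2 + r^2 dθ^2 + r^2 sin(θ)^2 dφ^2 with q1 = r, q2 = θ, q3 = φ.
spherical coordinates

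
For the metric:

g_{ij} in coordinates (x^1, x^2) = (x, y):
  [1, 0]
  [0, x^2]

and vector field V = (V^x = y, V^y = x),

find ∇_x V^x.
Non-zero Christoffel symbols:
Γ^x_{y y} = -x
Γ^y_{x y} = 1/x
∇_x V^x = ∂_x V^x + Γ^x_{x j} V^j
  = (0) + (0)(y) + (0)(x)
  = 0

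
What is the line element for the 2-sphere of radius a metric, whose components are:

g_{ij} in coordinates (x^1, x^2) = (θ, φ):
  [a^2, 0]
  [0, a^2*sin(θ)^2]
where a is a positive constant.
ds^2 = g_{ij} dx^i dx^j; only the non-zero components contribute.
ds^2 = a^2 dθ^2 + a^2*sin(θ)^2 dφ^2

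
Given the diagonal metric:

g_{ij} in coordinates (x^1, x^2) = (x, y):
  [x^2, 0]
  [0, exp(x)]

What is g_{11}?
With x^1 = x, x^2 = y, g_{11} = g_{xx} is the row-1, column-1 entry of the matrix.
g_{11} = x^2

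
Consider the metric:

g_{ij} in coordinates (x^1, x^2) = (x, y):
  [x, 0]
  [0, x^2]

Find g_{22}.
With x^1 = x, x^2 = y, g_{22} = g_{yy} is the row-2, column-2 entry of the matrix.
g_{22} = x^2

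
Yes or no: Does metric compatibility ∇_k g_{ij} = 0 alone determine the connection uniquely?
One also needs vanishing torsion; metric compatibility plus torsion-freeness singles out the Levi-Civita connection.
No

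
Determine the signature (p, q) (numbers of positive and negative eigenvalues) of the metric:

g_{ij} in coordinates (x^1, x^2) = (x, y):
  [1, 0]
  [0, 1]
The metric is diagonal, so its eigenvalues are the diagonal entries: 1, 1 (at a generic point, where coordinate-dependent entries are positive).
2 positive, 0 negative.
(2, 0) - Riemannian (positive definite)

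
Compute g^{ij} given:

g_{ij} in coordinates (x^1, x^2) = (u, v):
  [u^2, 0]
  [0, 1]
The metric is diagonal, so g^{ij} is diagonal with entries 1/g_{ii}: diag(1/(u^2), 1).
g^{ij}:
  [1/u^2, 0]
  [0, 1]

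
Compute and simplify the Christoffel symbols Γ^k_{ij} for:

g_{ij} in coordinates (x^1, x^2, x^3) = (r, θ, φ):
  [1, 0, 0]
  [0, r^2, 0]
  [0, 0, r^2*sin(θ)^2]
Using Γ^k_{ij} = (1/2) g^{km} (∂_i g_{mj} + ∂_j g_{mi} - ∂_m g_{ij}); the metric is diagonal, so only the m = k term contributes.
Non-zero symbols (using the symmetry Γ^k_{ij} = Γ^k_{ji}):
Γ^r_{θ θ} = (1/2) g^{rr} (∂_θ g_{rθ} + ∂_θ g_{rθ} - ∂_r g_{θθ}) = (1/2)(1)((0) + (0) - (2*r)) = -r
Γ^r_{φ φ} = (1/2) g^{rr} (∂_φ g_{rφ} + ∂_φ g_{rφ} - ∂_r g_{φφ}) = (1/2)(1)((0) + (0) - (2*r*sin(θ)^2)) = -r*sin(θ)^2
Γ^θ_{r θ} = (1/2) g^{θθ} (∂_r g_{θθ} + ∂_θ g_{θr} - ∂_θ g_{rθ}) = (1/2)(1/r^2)((2*r) + (0) - (0)) = 1/r
Γ^θ_{φ φ} = (1/2) g^{θθ} (∂_φ g_{θφ} + ∂_φ g_{θφ} - ∂_θ g_{φφ}) = (1/2)(1/r^2)((0) + (0) - (r^2*sin(2*θ))) = -sin(2*θ)/2
Γ^φ_{r φ} = (1/2) g^{φφ} (∂_r g_{φφ} + ∂_φ g_{φr} - ∂_φ g_{rφ}) = (1/2)(1/(r^2*sin(θ)^2))((2*r*sin(θ)^2) + (0) - (0)) = 1/r
Γ^φ_{θ φ} = (1/2) g^{φφ} (∂_θ g_{φφ} + ∂_φ g_{φθ} - ∂_φ g_{θφ}) = (1/2)(1/(r^2*sin(θ)^2))((r^2*sin(2*θ)) + (0) - (0)) = 1/tan(θ)
All other Christoffel symbols are zero.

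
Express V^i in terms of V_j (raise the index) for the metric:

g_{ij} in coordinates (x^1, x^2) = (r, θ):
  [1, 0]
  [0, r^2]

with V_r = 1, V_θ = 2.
Inverse metric (diagonal): g^{rr} = 1, g^{θθ} = 1/r^2
V^i = g^{ij} V_j:
V^r = (1)(1) + (0)(2) = 1
V^θ = (0)(1) + (1/r^2)(2) = 2/r^2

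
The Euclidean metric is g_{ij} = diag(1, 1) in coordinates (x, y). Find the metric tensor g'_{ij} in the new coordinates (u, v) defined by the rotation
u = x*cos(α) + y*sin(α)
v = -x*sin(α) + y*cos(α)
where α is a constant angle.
Invert the transformation: x = u*cos(α) - v*sin(α), y = u*sin(α) + v*cos(α)
g'_{ij} = (∂x^k/∂x'^i)(∂x^l/∂x'^j) g_{kl}; with g_{kl} = δ_{kl} this is Σ_k (∂x^k/∂x'^i)(∂x^k/∂x'^j).
Jacobian: ∂x/∂u = cos(α), ∂x/∂v = -sin(α), ∂y/∂u = sin(α), ∂y/∂v = cos(α)
g'_{uu} = (cos(α))(cos(α)) + (sin(α))(sin(α)) = 1
g'_{uv} = (cos(α))(-sin(α)) + (sin(α))(cos(α)) = 0
g'_{vv} = (-sin(α))(-sin(α)) + (cos(α))(cos(α)) = 1
g'_{ij} = diag(1, 1)
The Euclidean metric is invariant under rotations.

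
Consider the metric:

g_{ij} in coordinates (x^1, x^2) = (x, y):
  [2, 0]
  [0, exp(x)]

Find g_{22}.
With x^1 = x, x^2 = y, g_{22} = g_{yy} is the row-2, column-2 entry of the matrix.
g_{22} = exp(x)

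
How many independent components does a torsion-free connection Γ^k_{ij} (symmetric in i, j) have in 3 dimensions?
Γ^k_{ij} has n choices for the upper index and n(n+1)/2 independent symmetric lower index pairs.
Total = 3 × 3×4/2 = 3 × 6 = 18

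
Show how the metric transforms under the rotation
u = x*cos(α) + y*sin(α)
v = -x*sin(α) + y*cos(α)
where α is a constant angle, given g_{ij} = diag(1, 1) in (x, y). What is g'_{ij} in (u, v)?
Invert the transformation: x = u*cos(α) - v*sin(α), y = u*sin(α) + v*cos(α)
g'_{ij} = (∂x^k/∂x'^i)(∂x^l/∂x'^j) g_{kl}; with g_{kl} = δ_{kl} this is Σ_k (∂x^k/∂x'^i)(∂x^k/∂x'^j).
Jacobian: ∂x/∂u = cos(α), ∂x/∂v = -sin(α), ∂y/∂u = sin(α), ∂y/∂v = cos(α)
g'_{uu} = (cos(α))(cos(α)) + (sin(α))(sin(α)) = 1
g'_{uv} = (cos(α))(-sin(α)) + (sin(α))(cos(α)) = 0
g'_{vv} = (-sin(α))(-sin(α)) + (cos(α))(cos(α)) = 1
g'_{ij} = diag(1, 1)
The Euclidean metric is invariant under rotations.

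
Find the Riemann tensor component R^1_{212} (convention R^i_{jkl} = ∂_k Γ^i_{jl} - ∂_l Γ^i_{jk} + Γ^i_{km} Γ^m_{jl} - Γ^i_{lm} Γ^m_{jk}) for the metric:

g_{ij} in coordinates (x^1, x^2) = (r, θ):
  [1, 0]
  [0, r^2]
Non-zero Christoffel symbols (Γ^k_{ij} = Γ^k_{ji}):
Γ^r_{θ θ} = -r
Γ^θ_{r θ} = 1/r
R^r_{θ r θ} = ∂_r Γ^r_{θ θ} - ∂_θ Γ^r_{θ r} + Γ^r_{r m} Γ^m_{θ θ} - Γ^r_{θ m} Γ^m_{θ r}
  = (-1) - (0) + (0) - (-1) = 0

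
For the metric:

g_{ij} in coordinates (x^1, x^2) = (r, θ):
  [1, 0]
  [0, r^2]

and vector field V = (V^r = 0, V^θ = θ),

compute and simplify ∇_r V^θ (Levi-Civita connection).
Non-zero Christoffel symbols:
Γ^r_{θ θ} = -r
Γ^θ_{r θ} = 1/r
∇_r V^θ = ∂_r V^θ + Γ^θ_{r j} V^j
  = (0) + (0)(0) + (1/r)(θ)
  = θ/r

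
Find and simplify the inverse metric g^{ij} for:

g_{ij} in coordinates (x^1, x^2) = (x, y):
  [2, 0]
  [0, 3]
The metric is diagonal, so g^{ij} is diagonal with entries 1/g_{ii}: diag(1/2, 1/3).
g^{ij}:
  [1/2, 0]
  [0, 1/3]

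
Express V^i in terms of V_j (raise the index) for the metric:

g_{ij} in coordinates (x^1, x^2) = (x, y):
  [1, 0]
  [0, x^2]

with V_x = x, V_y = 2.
Inverse metric (diagonal): g^{xx} = 1, g^{yy} = 1/x^2
V^i = g^{ij} V_j:
V^x = (1)(x) + (0)(2) = x
V^y = (0)(x) + (1/x^2)(2) = 2/x^2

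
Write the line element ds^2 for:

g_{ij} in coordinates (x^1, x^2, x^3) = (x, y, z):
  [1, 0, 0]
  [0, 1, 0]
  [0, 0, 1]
ds^2 = g_{ij} dx^i dx^j; only the non-zero components contribute.
ds^2 = dx^2 + dy^2 + dz^2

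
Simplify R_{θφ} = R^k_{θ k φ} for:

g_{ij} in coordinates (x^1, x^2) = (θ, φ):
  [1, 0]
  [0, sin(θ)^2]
Non-zero Christoffel symbols (Γ^k_{ij} = Γ^k_{ji}):
Γ^θ_{φ φ} = -sin(2*θ)/2
Γ^φ_{θ φ} = 1/tan(θ)
R^θ_{θ θ φ} = 0 (a repeated index in an antisymmetric pair)
R^φ_{θ φ φ} = 0 (a repeated index in an antisymmetric pair)
R_{θφ} = R^θ_{θ θ φ} + R^φ_{θ φ φ} = (0) + (0) = 0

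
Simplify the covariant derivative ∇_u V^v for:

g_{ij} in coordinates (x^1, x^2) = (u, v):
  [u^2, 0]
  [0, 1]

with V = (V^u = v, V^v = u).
Non-zero Christoffel symbols:
Γ^u_{u u} = 1/u
∇_u V^v = ∂_u V^v + Γ^v_{u j} V^j
  = (1) + (0)(v) + (0)(u)
  = 1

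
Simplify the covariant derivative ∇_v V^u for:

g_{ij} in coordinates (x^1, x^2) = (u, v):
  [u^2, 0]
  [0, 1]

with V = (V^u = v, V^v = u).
Non-zero Christoffel symbols:
Γ^u_{u u} = 1/u
∇_v V^u = ∂_v V^u + Γ^u_{v j} V^j
  = (1) + (0)(v) + (0)(u)
  = 1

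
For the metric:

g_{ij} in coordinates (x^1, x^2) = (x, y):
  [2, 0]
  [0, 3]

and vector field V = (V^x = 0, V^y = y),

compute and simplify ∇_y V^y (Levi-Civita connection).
All Christoffel symbols are zero.
∇_y V^y = ∂_y V^y + Γ^y_{y j} V^j
  = (1) + (0)(0) + (0)(y)
  = 1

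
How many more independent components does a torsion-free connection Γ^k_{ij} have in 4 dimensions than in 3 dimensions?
Independent components in n dimensions: n × n(n+1)/2 = n^2(n+1)/2.
4D: 4 × 10 = 40
3D: 3 × 6 = 18
Difference = 40 - 18 = 22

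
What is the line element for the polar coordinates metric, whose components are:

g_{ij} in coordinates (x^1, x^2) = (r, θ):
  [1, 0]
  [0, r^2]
ds^2 = g_{ij} dx^i dx^j; only the non-zero components contribute.
ds^2 = dr^2 + r^2 dθ^2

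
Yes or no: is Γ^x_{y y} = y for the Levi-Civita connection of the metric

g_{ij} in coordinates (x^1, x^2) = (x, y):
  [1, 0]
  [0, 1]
Γ^x_{y y} = (1/2) g^{xx} (∂_y g_{xy} + ∂_y g_{xy} - ∂_x g_{yy}) = (1/2)(1)((0) + (0) - (0)) = 0
This differs from the proposed value y.
No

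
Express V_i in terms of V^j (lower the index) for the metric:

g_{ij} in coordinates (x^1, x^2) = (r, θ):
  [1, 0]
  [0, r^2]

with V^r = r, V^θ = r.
V_i = g_{ij} V^j:
V_r = (1)(r) + (0)(r) = r
V_θ = (0)(r) + (r^2)(r) = r^3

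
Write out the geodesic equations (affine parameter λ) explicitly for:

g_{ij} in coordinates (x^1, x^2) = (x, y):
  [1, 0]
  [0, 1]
Geodesic equation: d^2x^k/dλ^2 + Γ^k_{ij} (dx^i/dλ)(dx^j/dλ) = 0.
All Christoffel symbols vanish, so the geodesics are straight lines:
d^2x/dλ^2 = 0
d^2y/dλ^2 = 0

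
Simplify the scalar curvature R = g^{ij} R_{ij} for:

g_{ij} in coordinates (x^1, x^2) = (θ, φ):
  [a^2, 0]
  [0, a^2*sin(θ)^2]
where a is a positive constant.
Non-zero Christoffel symbols (Γ^k_{ij} = Γ^k_{ji}):
Γ^θ_{φ φ} = -sin(2*θ)/2
Γ^φ_{θ φ} = 1/tan(θ)
Ricci tensor (R_{ij} = R^k_{ikj}): R_{θθ} = 1, R_{θφ} = 0, R_{φφ} = sin(θ)^2
Inverse metric: g^{θθ} = 1/a^2, g^{φφ} = 1/(a^2*sin(θ)^2)
R = g^{ij} R_{ij} = (1/a^2)(1) + (1/(a^2*sin(θ)^2))(sin(θ)^2) = 2/a^2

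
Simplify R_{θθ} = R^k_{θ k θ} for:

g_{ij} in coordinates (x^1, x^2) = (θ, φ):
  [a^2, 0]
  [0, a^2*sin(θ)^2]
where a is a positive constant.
Non-zero Christoffel symbols (Γ^k_{ij} = Γ^k_{ji}):
Γ^θ_{φ φ} = -sin(2*θ)/2
Γ^φ_{θ φ} = 1/tan(θ)
R^θ_{θ θ θ} = 0 (a repeated index in an antisymmetric pair)
R^φ_{θ φ θ} = ∂_φ Γ^φ_{θ θ} - ∂_θ Γ^φ_{θ φ} + Γ^φ_{φ m} Γ^m_{θ θ} - Γ^φ_{θ m} Γ^m_{θ φ}
  = (0) - (-1/sin(θ)^2) + (0) - (1/tan(θ)^2) = 1
R_{θθ} = R^θ_{θ θ θ} + R^φ_{θ φ θ} = (0) + (1) = 1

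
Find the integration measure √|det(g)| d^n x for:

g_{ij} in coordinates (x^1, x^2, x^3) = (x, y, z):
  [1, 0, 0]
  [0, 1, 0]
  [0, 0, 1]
det(g) = 1
√|det(g)| = 1
Volume element: dV = 1 dx dy dz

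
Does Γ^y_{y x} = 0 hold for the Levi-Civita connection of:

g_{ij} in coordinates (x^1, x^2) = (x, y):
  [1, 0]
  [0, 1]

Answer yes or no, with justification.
Γ^y_{y x} = (1/2) g^{yy} (∂_y g_{yx} + ∂_x g_{yy} - ∂_y g_{yx}) = (1/2)(1)((0) + (0) - (0)) = 0
This equals the proposed value 0.
Yes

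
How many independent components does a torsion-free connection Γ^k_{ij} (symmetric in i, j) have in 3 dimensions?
Γ^k_{ij} has n choices for the upper index and n(n+1)/2 independent symmetric lower index pairs.
Total = 3 × 3×4/2 = 3 × 6 = 18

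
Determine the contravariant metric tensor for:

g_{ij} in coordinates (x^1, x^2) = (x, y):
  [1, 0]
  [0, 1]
The metric is diagonal, so g^{ij} is diagonal with entries 1/g_{ii}: diag(1, 1).
g^{ij}:
  [1, 0]
  [0, 1]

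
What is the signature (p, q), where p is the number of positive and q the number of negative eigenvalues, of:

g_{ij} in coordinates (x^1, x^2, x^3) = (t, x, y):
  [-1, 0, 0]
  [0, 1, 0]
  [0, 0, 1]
The metric is diagonal, so its eigenvalues are the diagonal entries: -1, 1, 1 (at a generic point, where coordinate-dependent entries are positive).
2 positive, 1 negative.
(2, 1) - Lorentzian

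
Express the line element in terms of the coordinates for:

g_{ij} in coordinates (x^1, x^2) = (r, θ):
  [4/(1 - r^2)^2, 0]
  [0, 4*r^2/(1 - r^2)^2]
ds^2 = g_{ij} dx^i dx^j; only the non-zero components contribute.
ds^2 = (4/(1 - r^2)^2) dr^2 + (4*r^2/(1 - r^2)^2) dθ^2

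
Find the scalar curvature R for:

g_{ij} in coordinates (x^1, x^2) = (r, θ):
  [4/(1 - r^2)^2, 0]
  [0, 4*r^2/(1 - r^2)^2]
Non-zero Christoffel symbols (Γ^k_{ij} = Γ^k_{ji}):
Γ^r_{r r} = 2*r/(1 - r^2)
Γ^r_{θ θ} = (r^3 + r)/(r^2 - 1)
Γ^θ_{r θ} = (-r^2 - 1)/(r^3 - r)
Ricci tensor (R_{ij} = R^k_{ikj}): R_{rr} = -4/(r^2 - 1)^2, R_{rθ} = 0, R_{θθ} = -4*r^2/(r^2 - 1)^2
Inverse metric: g^{rr} = (1 - r^2)^2/4, g^{θθ} = (1 - r^2)^2/(4*r^2)
R = g^{ij} R_{ij} = ((1 - r^2)^2/4)(-4/(r^2 - 1)^2) + ((1 - r^2)^2/(4*r^2))(-4*r^2/(r^2 - 1)^2) = -2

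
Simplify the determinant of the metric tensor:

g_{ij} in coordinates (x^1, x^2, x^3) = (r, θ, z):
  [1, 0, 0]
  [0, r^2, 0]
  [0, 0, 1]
Diagonal metric: det(g) = g_{11}·g_{22}·g_{33}
= (1)·(r^2)·(1)
det(g) = r^2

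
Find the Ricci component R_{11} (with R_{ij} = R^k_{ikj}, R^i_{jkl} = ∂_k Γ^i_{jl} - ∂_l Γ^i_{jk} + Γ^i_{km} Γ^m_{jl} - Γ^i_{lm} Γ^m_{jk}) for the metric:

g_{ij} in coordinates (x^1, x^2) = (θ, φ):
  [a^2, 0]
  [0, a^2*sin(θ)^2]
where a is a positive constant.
Non-zero Christoffel symbols (Γ^k_{ij} = Γ^k_{ji}):
Γ^θ_{φ φ} = -sin(2*θ)/2
Γ^φ_{θ φ} = 1/tan(θ)
R^θ_{θ θ θ} = 0 (a repeated index in an antisymmetric pair)
R^φ_{θ φ θ} = ∂_φ Γ^φ_{θ θ} - ∂_θ Γ^φ_{θ φ} + Γ^φ_{φ m} Γ^m_{θ θ} - Γ^φ_{θ m} Γ^m_{θ φ}
  = (0) - (-1/sin(θ)^2) + (0) - (1/tan(θ)^2) = 1
R_{θθ} = R^θ_{θ θ θ} + R^φ_{θ φ θ} = (0) + (1) = 1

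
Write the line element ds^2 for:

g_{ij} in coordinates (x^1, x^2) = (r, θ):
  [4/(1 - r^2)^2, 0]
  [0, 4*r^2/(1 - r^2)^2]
ds^2 = g_{ij} dx^i dx^j; only the non-zero components contribute.
ds^2 = (4/(1 - r^2)^2) dr^2 + (4*r^2/(1 - r^2)^2) dθ^2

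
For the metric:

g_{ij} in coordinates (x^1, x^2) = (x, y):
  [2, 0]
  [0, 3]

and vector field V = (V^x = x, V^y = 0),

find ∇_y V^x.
All Christoffel symbols are zero.
∇_y V^x = ∂_y V^x + Γ^x_{y j} V^j
  = (0) + (0)(x) + (0)(0)
  = 0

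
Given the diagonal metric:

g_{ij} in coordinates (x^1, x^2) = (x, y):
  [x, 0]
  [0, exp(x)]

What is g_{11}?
With x^1 = x, x^2 = y, g_{11} = g_{xx} is the row-1, column-1 entry of the matrix.
g_{11} = x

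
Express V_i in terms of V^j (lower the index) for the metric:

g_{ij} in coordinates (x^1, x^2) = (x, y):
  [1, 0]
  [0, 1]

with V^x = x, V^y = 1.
V_i = g_{ij} V^j:
V_x = (1)(x) + (0)(1) = x
V_y = (0)(x) + (1)(1) = 1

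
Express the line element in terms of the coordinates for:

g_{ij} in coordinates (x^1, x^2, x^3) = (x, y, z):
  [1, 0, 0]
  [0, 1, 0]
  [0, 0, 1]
ds^2 = g_{ij} dx^i dx^j; only the non-zero components contribute.
ds^2 = dx^2 + dy^2 + dz^2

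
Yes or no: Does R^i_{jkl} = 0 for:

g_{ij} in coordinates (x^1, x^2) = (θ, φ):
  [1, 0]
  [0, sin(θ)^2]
Non-zero Christoffel symbols:
Γ^θ_{φ φ} = -sin(2*θ)/2
Γ^φ_{θ φ} = 1/tan(θ)
Ricci tensor: R_{θθ} = 1, R_{θφ} = 0, R_{φφ} = sin(θ)^2
The Ricci tensor is non-zero, so the Riemann tensor is non-zero: not flat.
No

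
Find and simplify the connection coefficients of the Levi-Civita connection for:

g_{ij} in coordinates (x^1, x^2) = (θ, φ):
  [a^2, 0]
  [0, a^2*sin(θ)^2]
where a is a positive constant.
Using Γ^k_{ij} = (1/2) g^{km} (∂_i g_{mj} + ∂_j g_{mi} - ∂_m g_{ij}); the metric is diagonal, so only the m = k term contributes.
Non-zero symbols (using the symmetry Γ^k_{ij} = Γ^k_{ji}):
Γ^θ_{φ φ} = (1/2) g^{θθ} (∂_φ g_{θφ} + ∂_φ g_{θφ} - ∂_θ g_{φφ}) = (1/2)(1/a^2)((0) + (0) - (a^2*sin(2*θ))) = -sin(2*θ)/2
Γ^φ_{θ φ} = (1/2) g^{φφ} (∂_θ g_{φφ} + ∂_φ g_{φθ} - ∂_φ g_{θφ}) = (1/2)(1/(a^2*sin(θ)^2))((a^2*sin(2*θ)) + (0) - (0)) = 1/tan(θ)
All other Christoffel symbols are zero.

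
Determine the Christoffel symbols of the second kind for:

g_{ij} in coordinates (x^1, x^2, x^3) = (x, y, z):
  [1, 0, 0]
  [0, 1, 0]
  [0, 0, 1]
Using Γ^k_{ij} = (1/2) g^{km} (∂_i g_{mj} + ∂_j g_{mi} - ∂_m g_{ij}); the metric is diagonal, so only the m = k term contributes.
Every metric component is constant, so all ∂_m g_{ij} = 0 and every Christoffel symbol vanishes.
All Christoffel symbols are zero.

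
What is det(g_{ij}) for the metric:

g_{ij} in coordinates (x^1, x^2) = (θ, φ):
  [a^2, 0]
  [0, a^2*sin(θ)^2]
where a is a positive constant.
For a 2×2 metric: det(g) = g_{11}·g_{22} - g_{12}·g_{21}
= (a^2)·(a^2*sin(θ)^2) - (0)·(0)
= a^4*sin(θ)^2 - 0
det(g) = a^4*sin(θ)^2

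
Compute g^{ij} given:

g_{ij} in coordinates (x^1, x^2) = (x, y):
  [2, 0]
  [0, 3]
The metric is diagonal, so g^{ij} is diagonal with entries 1/g_{ii}: diag(1/2, 1/3).
g^{ij}:
  [1/2, 0]
  [0, 1/3]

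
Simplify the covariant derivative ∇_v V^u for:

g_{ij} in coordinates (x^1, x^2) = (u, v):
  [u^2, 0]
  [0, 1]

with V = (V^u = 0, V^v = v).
Non-zero Christoffel symbols:
Γ^u_{u u} = 1/u
∇_v V^u = ∂_v V^u + Γ^u_{v j} V^j
  = (0) + (0)(0) + (0)(v)
  = 0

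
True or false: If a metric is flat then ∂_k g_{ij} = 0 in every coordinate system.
Flatness means R^i_{jkl} = 0; the components can still vary, e.g. the flat plane in polar coordinates has g_{θθ} = r^2.
False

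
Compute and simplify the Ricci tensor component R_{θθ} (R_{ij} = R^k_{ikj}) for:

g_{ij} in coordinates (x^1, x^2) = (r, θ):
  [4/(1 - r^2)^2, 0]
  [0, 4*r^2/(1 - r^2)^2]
Non-zero Christoffel symbols (Γ^k_{ij} = Γ^k_{ji}):
Γ^r_{r r} = 2*r/(1 - r^2)
Γ^r_{θ θ} = (r^3 + r)/(r^2 - 1)
Γ^θ_{r θ} = (-r^2 - 1)/(r^3 - r)
R^r_{θ r θ} = ∂_r Γ^r_{θ θ} - ∂_θ Γ^r_{θ r} + Γ^r_{r m} Γ^m_{θ θ} - Γ^r_{θ m} Γ^m_{θ r}
  = ((r^4 - 4*r^2 - 1)/(r^2 - 1)^2) - (0) + (-2*r^2*(r^2 + 1)/(r^2 - 1)^2) - (-(r^2 + 1)^2/(r^2 - 1)^2) = -4*r^2/(r^2 - 1)^2
R^θ_{θ θ θ} = 0 (a repeated index in an antisymmetric pair)
R_{θθ} = R^r_{θ r θ} + R^θ_{θ θ θ} = (-4*r^2/(r^2 - 1)^2) + (0) = -4*r^2/(r^2 - 1)^2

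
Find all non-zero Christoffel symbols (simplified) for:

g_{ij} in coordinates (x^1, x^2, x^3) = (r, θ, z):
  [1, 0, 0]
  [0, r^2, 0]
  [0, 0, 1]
Using Γ^k_{ij} = (1/2) g^{km} (∂_i g_{mj} + ∂_j g_{mi} - ∂_m g_{ij}); the metric is diagonal, so only the m = k term contributes.
Non-zero symbols (using the symmetry Γ^k_{ij} = Γ^k_{ji}):
Γ^r_{θ θ} = (1/2) g^{rr} (∂_θ g_{rθ} + ∂_θ g_{rθ} - ∂_r g_{θθ}) = (1/2)(1)((0) + (0) - (2*r)) = -r
Γ^θ_{r θ} = (1/2) g^{θθ} (∂_r g_{θθ} + ∂_θ g_{θr} - ∂_θ g_{rθ}) = (1/2)(1/r^2)((2*r) + (0) - (0)) = 1/r
All other Christoffel symbols are zero.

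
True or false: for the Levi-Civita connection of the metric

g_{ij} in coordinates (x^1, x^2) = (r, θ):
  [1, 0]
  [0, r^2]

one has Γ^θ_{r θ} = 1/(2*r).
Γ^θ_{r θ} = (1/2) g^{θθ} (∂_r g_{θθ} + ∂_θ g_{θr} - ∂_θ g_{rθ}) = (1/2)(1/r^2)((2*r) + (0) - (0)) = 1/r
This differs from the proposed value 1/(2*r).
False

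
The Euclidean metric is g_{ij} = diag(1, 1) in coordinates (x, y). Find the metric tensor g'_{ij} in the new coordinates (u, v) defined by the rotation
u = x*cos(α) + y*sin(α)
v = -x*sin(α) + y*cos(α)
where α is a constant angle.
Invert the transformation: x = u*cos(α) - v*sin(α), y = u*sin(α) + v*cos(α)
g'_{ij} = (∂x^k/∂x'^i)(∂x^l/∂x'^j) g_{kl}; with g_{kl} = δ_{kl} this is Σ_k (∂x^k/∂x'^i)(∂x^k/∂x'^j).
Jacobian: ∂x/∂u = cos(α), ∂x/∂v = -sin(α), ∂y/∂u = sin(α), ∂y/∂v = cos(α)
g'_{uu} = (cos(α))(cos(α)) + (sin(α))(sin(α)) = 1
g'_{uv} = (cos(α))(-sin(α)) + (sin(α))(cos(α)) = 0
g'_{vv} = (-sin(α))(-sin(α)) + (cos(α))(cos(α)) = 1
g'_{ij} = diag(1, 1)
The Euclidean metric is invariant under rotations.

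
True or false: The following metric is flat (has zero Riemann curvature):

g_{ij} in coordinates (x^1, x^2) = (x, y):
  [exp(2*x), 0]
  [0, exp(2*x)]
Non-zero Christoffel symbols:
Γ^x_{x x} = 1
Γ^x_{y y} = -1
Γ^y_{x y} = 1
Ricci tensor: R_{xx} = 0, R_{xy} = 0, R_{yy} = 0
All R_{ij} vanish; in 2 dimensions the Riemann tensor is fully determined by the Ricci tensor, so R^i_{jkl} = 0: the metric is flat (curvilinear coordinates on flat space).
True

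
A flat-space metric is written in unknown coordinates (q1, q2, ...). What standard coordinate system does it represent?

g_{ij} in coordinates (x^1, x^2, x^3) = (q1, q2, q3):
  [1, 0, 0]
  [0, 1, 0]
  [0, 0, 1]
All components are constant and the metric is the identity, i.e. orthonormal rectilinear coordinates.
Cartesian (3D) coordinates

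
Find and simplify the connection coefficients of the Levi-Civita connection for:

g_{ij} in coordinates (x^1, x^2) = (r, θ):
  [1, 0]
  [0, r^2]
Using Γ^k_{ij} = (1/2) g^{km} (∂_i g_{mj} + ∂_j g_{mi} - ∂_m g_{ij}); the metric is diagonal, so only the m = k term contributes.
Non-zero symbols (using the symmetry Γ^k_{ij} = Γ^k_{ji}):
Γ^r_{θ θ} = (1/2) g^{rr} (∂_θ g_{rθ} + ∂_θ g_{rθ} - ∂_r g_{θθ}) = (1/2)(1)((0) + (0) - (2*r)) = -r
Γ^θ_{r θ} = (1/2) g^{θθ} (∂_r g_{θθ} + ∂_θ g_{θr} - ∂_θ g_{rθ}) = (1/2)(1/r^2)((2*r) + (0) - (0)) = 1/r
All other Christoffel symbols are zero.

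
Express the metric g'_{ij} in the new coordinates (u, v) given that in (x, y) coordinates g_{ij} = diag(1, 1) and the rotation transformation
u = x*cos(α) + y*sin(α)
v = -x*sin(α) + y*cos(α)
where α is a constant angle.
Invert the transformation: x = u*cos(α) - v*sin(α), y = u*sin(α) + v*cos(α)
g'_{ij} = (∂x^k/∂x'^i)(∂x^l/∂x'^j) g_{kl}; with g_{kl} = δ_{kl} this is Σ_k (∂x^k/∂x'^i)(∂x^k/∂x'^j).
Jacobian: ∂x/∂u = cos(α), ∂x/∂v = -sin(α), ∂y/∂u = sin(α), ∂y/∂v = cos(α)
g'_{uu} = (cos(α))(cos(α)) + (sin(α))(sin(α)) = 1
g'_{uv} = (cos(α))(-sin(α)) + (sin(α))(cos(α)) = 0
g'_{vv} = (-sin(α))(-sin(α)) + (cos(α))(cos(α)) = 1
g'_{ij} = diag(1, 1)
The Euclidean metric is invariant under rotations.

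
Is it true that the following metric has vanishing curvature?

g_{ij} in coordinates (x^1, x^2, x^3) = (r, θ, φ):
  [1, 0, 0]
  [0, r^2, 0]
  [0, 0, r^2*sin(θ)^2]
Non-zero Christoffel symbols:
Γ^r_{θ θ} = -r
Γ^r_{φ φ} = -r*sin(θ)^2
Γ^θ_{r θ} = 1/r
Γ^θ_{φ φ} = -sin(2*θ)/2
Γ^φ_{r φ} = 1/r
Γ^φ_{θ φ} = 1/tan(θ)
Ricci tensor: R_{rr} = 0, R_{rθ} = 0, R_{rφ} = 0, R_{θθ} = 0, R_{θφ} = 0, R_{φφ} = 0
All R_{ij} vanish; in 3 dimensions the Riemann tensor is fully determined by the Ricci tensor, so R^i_{jkl} = 0: the metric is flat (curvilinear coordinates on flat space).
Yes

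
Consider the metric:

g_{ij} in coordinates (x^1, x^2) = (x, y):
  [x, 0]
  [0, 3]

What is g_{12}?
With x^1 = x, x^2 = y, g_{12} = g_{xy} is the row-1, column-2 entry of the matrix.
g_{12} = 0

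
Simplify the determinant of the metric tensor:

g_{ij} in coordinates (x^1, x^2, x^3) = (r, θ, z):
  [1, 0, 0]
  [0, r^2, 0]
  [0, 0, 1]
Diagonal metric: det(g) = g_{11}·g_{22}·g_{33}
= (1)·(r^2)·(1)
det(g) = r^2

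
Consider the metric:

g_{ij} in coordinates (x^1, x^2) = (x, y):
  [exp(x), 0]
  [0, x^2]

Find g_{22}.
With x^1 = x, x^2 = y, g_{22} = g_{yy} is the row-2, column-2 entry of the matrix.
g_{22} = x^2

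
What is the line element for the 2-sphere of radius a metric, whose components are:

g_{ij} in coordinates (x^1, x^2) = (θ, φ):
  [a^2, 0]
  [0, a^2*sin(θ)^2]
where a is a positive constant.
ds^2 = g_{ij} dx^i dx^j; only the non-zero components contribute.
ds^2 = a^2 dθ^2 + a^2*sin(θ)^2 dφ^2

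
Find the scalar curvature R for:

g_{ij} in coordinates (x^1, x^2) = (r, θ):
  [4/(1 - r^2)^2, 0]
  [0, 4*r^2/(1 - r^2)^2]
Non-zero Christoffel symbols (Γ^k_{ij} = Γ^k_{ji}):
Γ^r_{r r} = 2*r/(1 - r^2)
Γ^r_{θ θ} = (r^3 + r)/(r^2 - 1)
Γ^θ_{r θ} = (-r^2 - 1)/(r^3 - r)
Ricci tensor (R_{ij} = R^k_{ikj}): R_{rr} = -4/(r^2 - 1)^2, R_{rθ} = 0, R_{θθ} = -4*r^2/(r^2 - 1)^2
Inverse metric: g^{rr} = (1 - r^2)^2/4, g^{θθ} = (1 - r^2)^2/(4*r^2)
R = g^{ij} R_{ij} = ((1 - r^2)^2/4)(-4/(r^2 - 1)^2) + ((1 - r^2)^2/(4*r^2))(-4*r^2/(r^2 - 1)^2) = -2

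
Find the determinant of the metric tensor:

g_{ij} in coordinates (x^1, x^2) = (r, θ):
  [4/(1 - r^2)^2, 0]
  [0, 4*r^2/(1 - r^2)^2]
For a 2×2 metric: det(g) = g_{11}·g_{22} - g_{12}·g_{21}
= (4/(1 - r^2)^2)·(4*r^2/(1 - r^2)^2) - (0)·(0)
= 16*r^2/(1 - r^2)^4 - 0
det(g) = 16*r^2/(1 - r^2)^4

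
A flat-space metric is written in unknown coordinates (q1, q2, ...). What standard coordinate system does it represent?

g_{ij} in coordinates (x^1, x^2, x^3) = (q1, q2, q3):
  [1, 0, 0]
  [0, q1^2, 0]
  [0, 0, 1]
The line element ds^2 = dq1^2 + q1^2 dq2^2 + dq3^2 is dr^2 + r^2 dθ^2 + dz^2 with q1 = r, q2 = θ, q3 = z.
cylindrical coordinates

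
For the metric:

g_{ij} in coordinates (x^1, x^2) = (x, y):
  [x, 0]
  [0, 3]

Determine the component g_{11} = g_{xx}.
With x^1 = x, x^2 = y, g_{11} = g_{xx} is the row-1, column-1 entry of the matrix.
g_{11} = x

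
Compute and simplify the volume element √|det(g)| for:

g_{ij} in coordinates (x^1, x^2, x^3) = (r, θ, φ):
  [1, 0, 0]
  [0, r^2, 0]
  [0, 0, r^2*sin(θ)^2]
det(g) = r^4*sin(θ)^2
√|det(g)| = r^2*sin(θ) (taking 0 < θ < π so that |sin(θ)| = sin(θ))
Volume element: dV = r^2*sin(θ) dr dθ dφ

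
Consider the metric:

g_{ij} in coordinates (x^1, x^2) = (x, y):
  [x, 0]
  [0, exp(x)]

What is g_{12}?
With x^1 = x, x^2 = y, g_{12} = g_{xy} is the row-1, column-2 entry of the matrix.
g_{12} = 0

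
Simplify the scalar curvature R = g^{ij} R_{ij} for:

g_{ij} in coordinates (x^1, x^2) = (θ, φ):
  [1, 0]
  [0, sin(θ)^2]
Non-zero Christoffel symbols (Γ^k_{ij} = Γ^k_{ji}):
Γ^θ_{φ φ} = -sin(2*θ)/2
Γ^φ_{θ φ} = 1/tan(θ)
Ricci tensor (R_{ij} = R^k_{ikj}): R_{θθ} = 1, R_{θφ} = 0, R_{φφ} = sin(θ)^2
Inverse metric: g^{θθ} = 1, g^{φφ} = 1/sin(θ)^2
R = g^{ij} R_{ij} = (1)(1) + (1/sin(θ)^2)(sin(θ)^2) = 2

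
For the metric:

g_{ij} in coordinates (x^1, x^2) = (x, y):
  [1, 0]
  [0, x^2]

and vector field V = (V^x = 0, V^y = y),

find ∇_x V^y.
Non-zero Christoffel symbols:
Γ^x_{y y} = -x
Γ^y_{x y} = 1/x
∇_x V^y = ∂_x V^y + Γ^y_{x j} V^j
  = (0) + (0)(0) + (1/x)(y)
  = y/x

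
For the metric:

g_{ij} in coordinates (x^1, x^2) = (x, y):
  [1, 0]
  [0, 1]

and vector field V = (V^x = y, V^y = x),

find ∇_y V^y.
All Christoffel symbols are zero.
∇_y V^y = ∂_y V^y + Γ^y_{y j} V^j
  = (0) + (0)(y) + (0)(x)
  = 0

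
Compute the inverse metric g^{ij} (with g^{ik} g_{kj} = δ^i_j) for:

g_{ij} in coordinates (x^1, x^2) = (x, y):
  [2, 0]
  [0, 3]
The metric is diagonal, so g^{ij} is diagonal with entries 1/g_{ii}: diag(1/2, 1/3).
g^{ij}:
  [1/2, 0]
  [0, 1/3]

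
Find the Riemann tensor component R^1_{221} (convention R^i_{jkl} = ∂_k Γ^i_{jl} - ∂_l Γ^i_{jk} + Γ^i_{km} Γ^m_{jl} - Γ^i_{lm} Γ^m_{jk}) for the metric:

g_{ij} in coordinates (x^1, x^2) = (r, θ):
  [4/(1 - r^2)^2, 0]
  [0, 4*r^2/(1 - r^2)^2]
Non-zero Christoffel symbols (Γ^k_{ij} = Γ^k_{ji}):
Γ^r_{r r} = 2*r/(1 - r^2)
Γ^r_{θ θ} = (r^3 + r)/(r^2 - 1)
Γ^θ_{r θ} = (-r^2 - 1)/(r^3 - r)
R^r_{θ θ r} = ∂_θ Γ^r_{θ r} - ∂_r Γ^r_{θ θ} + Γ^r_{θ m} Γ^m_{θ r} - Γ^r_{r m} Γ^m_{θ θ}
  = (0) - ((r^4 - 4*r^2 - 1)/(r^2 - 1)^2) + (-(r^2 + 1)^2/(r^2 - 1)^2) - (-2*r^2*(r^2 + 1)/(r^2 - 1)^2) = 4*r^2/(r^2 - 1)^2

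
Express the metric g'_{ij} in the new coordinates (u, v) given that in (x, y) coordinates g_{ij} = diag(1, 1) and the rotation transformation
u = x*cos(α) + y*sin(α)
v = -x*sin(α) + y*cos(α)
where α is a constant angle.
Invert the transformation: x = u*cos(α) - v*sin(α), y = u*sin(α) + v*cos(α)
g'_{ij} = (∂x^k/∂x'^i)(∂x^l/∂x'^j) g_{kl}; with g_{kl} = δ_{kl} this is Σ_k (∂x^k/∂x'^i)(∂x^k/∂x'^j).
Jacobian: ∂x/∂u = cos(α), ∂x/∂v = -sin(α), ∂y/∂u = sin(α), ∂y/∂v = cos(α)
g'_{uu} = (cos(α))(cos(α)) + (sin(α))(sin(α)) = 1
g'_{uv} = (cos(α))(-sin(α)) + (sin(α))(cos(α)) = 0
g'_{vv} = (-sin(α))(-sin(α)) + (cos(α))(cos(α)) = 1
g'_{ij} = diag(1, 1)
The Euclidean metric is invariant under rotations.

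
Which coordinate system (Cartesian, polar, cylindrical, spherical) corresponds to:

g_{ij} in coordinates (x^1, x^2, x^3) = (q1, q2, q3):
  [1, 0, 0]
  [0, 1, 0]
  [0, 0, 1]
All components are constant and the metric is the identity, i.e. orthonormal rectilinear coordinates.
Cartesian (3D) coordinates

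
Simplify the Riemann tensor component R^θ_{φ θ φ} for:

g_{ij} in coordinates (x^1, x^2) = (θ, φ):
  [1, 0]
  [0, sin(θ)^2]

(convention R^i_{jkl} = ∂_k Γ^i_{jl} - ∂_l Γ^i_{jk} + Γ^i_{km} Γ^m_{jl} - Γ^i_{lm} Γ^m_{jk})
Non-zero Christoffel symbols (Γ^k_{ij} = Γ^k_{ji}):
Γ^θ_{φ φ} = -sin(2*θ)/2
Γ^φ_{θ φ} = 1/tan(θ)
R^θ_{φ θ φ} = ∂_θ Γ^θ_{φ φ} - ∂_φ Γ^θ_{φ θ} + Γ^θ_{θ m} Γ^m_{φ φ} - Γ^θ_{φ m} Γ^m_{φ θ}
  = (-cos(2*θ)) - (0) + (0) - (-cos(θ)^2) = sin(θ)^2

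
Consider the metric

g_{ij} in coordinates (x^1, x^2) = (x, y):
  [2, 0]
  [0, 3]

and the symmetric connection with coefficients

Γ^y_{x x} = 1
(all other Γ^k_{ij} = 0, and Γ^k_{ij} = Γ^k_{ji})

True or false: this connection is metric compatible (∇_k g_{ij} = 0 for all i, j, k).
Using ∇_k g_{ij} = ∂_k g_{ij} - Γ^m_{ki} g_{mj} - Γ^m_{kj} g_{im}:
∇_x g_{xy} = (0) - (3) - (0) = -3 ≠ 0
So the connection is not metric compatible (it is not the Levi-Civita connection).
False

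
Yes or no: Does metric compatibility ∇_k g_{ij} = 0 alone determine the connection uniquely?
One also needs vanishing torsion; metric compatibility plus torsion-freeness singles out the Levi-Civita connection.
No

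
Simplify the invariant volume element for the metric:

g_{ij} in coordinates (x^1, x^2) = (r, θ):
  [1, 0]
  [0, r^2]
det(g) = r^2
√|det(g)| = r
Volume element: dV = r dr dθ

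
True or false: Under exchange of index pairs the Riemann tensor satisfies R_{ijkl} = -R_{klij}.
The pair-exchange symmetry has a plus sign: R_{ijkl} = +R_{klij}.
False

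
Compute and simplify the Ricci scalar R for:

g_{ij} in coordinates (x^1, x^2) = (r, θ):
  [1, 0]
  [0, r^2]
Non-zero Christoffel symbols (Γ^k_{ij} = Γ^k_{ji}):
Γ^r_{θ θ} = -r
Γ^θ_{r θ} = 1/r
Ricci tensor (R_{ij} = R^k_{ikj}): R_{rr} = 0, R_{rθ} = 0, R_{θθ} = 0
Inverse metric: g^{rr} = 1, g^{θθ} = 1/r^2
R = g^{ij} R_{ij} = (1)(0) + (1/r^2)(0) = 0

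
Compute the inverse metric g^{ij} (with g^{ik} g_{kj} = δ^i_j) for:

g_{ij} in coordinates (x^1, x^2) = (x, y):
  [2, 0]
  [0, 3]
The metric is diagonal, so g^{ij} is diagonal with entries 1/g_{ii}: diag(1/2, 1/3).
g^{ij}:
  [1/2, 0]
  [0, 1/3]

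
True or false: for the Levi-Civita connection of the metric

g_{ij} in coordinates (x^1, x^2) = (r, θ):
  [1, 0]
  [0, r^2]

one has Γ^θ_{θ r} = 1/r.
Γ^θ_{θ r} = (1/2) g^{θθ} (∂_θ g_{θr} + ∂_r g_{θθ} - ∂_θ g_{θr}) = (1/2)(1/r^2)((0) + (2*r) - (0)) = 1/r
This equals the proposed value 1/r.
True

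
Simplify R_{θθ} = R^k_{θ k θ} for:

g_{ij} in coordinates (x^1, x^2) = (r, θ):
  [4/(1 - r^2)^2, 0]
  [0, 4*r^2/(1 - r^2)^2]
Non-zero Christoffel symbols (Γ^k_{ij} = Γ^k_{ji}):
Γ^r_{r r} = 2*r/(1 - r^2)
Γ^r_{θ θ} = (r^3 + r)/(r^2 - 1)
Γ^θ_{r θ} = (-r^2 - 1)/(r^3 - r)
R^r_{θ r θ} = ∂_r Γ^r_{θ θ} - ∂_θ Γ^r_{θ r} + Γ^r_{r m} Γ^m_{θ θ} - Γ^r_{θ m} Γ^m_{θ r}
  = ((r^4 - 4*r^2 - 1)/(r^2 - 1)^2) - (0) + (-2*r^2*(r^2 + 1)/(r^2 - 1)^2) - (-(r^2 + 1)^2/(r^2 - 1)^2) = -4*r^2/(r^2 - 1)^2
R^θ_{θ θ θ} = 0 (a repeated index in an antisymmetric pair)
R_{θθ} = R^r_{θ r θ} + R^θ_{θ θ θ} = (-4*r^2/(r^2 - 1)^2) + (0) = -4*r^2/(r^2 - 1)^2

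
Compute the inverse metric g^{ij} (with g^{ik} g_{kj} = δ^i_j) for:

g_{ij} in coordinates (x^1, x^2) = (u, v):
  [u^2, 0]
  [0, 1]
The metric is diagonal, so g^{ij} is diagonal with entries 1/g_{ii}: diag(1/(u^2), 1).
g^{ij}:
  [1/u^2, 0]
  [0, 1]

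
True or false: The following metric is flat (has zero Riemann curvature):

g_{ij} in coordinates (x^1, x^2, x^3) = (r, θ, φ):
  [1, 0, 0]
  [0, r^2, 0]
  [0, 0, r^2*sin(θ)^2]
Non-zero Christoffel symbols:
Γ^r_{θ θ} = -r
Γ^r_{φ φ} = -r*sin(θ)^2
Γ^θ_{r θ} = 1/r
Γ^θ_{φ φ} = -sin(2*θ)/2
Γ^φ_{r φ} = 1/r
Γ^φ_{θ φ} = 1/tan(θ)
Ricci tensor: R_{rr} = 0, R_{rθ} = 0, R_{rφ} = 0, R_{θθ} = 0, R_{θφ} = 0, R_{φφ} = 0
All R_{ij} vanish; in 3 dimensions the Riemann tensor is fully determined by the Ricci tensor, so R^i_{jkl} = 0: the metric is flat (curvilinear coordinates on flat space).
True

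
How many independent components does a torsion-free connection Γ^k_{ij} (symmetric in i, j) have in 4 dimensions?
Γ^k_{ij} has n choices for the upper index and n(n+1)/2 independent symmetric lower index pairs.
Total = 4 × 4×5/2 = 4 × 10 = 40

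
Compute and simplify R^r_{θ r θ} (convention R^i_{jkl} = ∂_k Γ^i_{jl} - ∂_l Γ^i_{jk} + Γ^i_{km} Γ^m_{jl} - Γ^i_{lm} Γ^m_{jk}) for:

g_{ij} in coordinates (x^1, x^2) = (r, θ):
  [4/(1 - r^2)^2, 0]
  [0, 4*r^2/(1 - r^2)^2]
Non-zero Christoffel symbols (Γ^k_{ij} = Γ^k_{ji}):
Γ^r_{r r} = 2*r/(1 - r^2)
Γ^r_{θ θ} = (r^3 + r)/(r^2 - 1)
Γ^θ_{r θ} = (-r^2 - 1)/(r^3 - r)
R^r_{θ r θ} = ∂_r Γ^r_{θ θ} - ∂_θ Γ^r_{θ r} + Γ^r_{r m} Γ^m_{θ θ} - Γ^r_{θ m} Γ^m_{θ r}
  = ((r^4 - 4*r^2 - 1)/(r^2 - 1)^2) - (0) + (-2*r^2*(r^2 + 1)/(r^2 - 1)^2) - (-(r^2 + 1)^2/(r^2 - 1)^2) = -4*r^2/(r^2 - 1)^2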